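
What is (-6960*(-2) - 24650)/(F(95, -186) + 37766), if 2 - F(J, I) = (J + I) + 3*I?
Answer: -10730/38417 ≈ -0.27930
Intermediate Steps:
F(J, I) = 2 - J - 4*I (F(J, I) = 2 - ((J + I) + 3*I) = 2 - ((I + J) + 3*I) = 2 - (J + 4*I) = 2 + (-J - 4*I) = 2 - J - 4*I)
(-6960*(-2) - 24650)/(F(95, -186) + 37766) = (-6960*(-2) - 24650)/((2 - 1*95 - 4*(-186)) + 37766) = (-870*(-16) - 24650)/((2 - 95 + 744) + 37766) = (13920 - 24650)/(651 + 37766) = -10730/38417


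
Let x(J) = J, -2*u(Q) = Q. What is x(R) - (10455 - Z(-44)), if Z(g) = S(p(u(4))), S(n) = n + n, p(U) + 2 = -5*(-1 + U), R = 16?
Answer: -10413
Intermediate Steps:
u(Q) = -Q/2
p(U) = 3 - 5*U (p(U) = -2 - 5*(-1 + U) = -2 + (5 - 5*U) = 3 - 5*U)
S(n) = 2*n
Z(g) = 26 (Z(g) = 2*(3 - (-5)*4/2) = 2*(3 - 5*(-2)) = 2*(3 + 10) = 2*13 = 26)
x(R) - (10455 - Z(-44)) = 16 - (10455 - 1*26) = 16 - (10455 - 26) = 16 - 1*10429 = 16 - 10429 = -10413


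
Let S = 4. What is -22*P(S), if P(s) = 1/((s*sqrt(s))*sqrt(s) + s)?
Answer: -11/10 ≈ -1.1000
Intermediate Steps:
P(s) = 1/(s + s**2) (P(s) = 1/(s**(3/2)*sqrt(s) + s) = 1/(s**2 + s) = 1/(s + s**2))
-22*P(S) = -22/(4*(1 + 4)) = -11/(2*5) = -22*1/20 = -11/10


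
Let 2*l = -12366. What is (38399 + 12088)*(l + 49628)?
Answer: 2193407715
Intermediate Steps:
l = -6183 (l = (½)*(-12366) = -6183)
(38399 + 12088)*(l + 49628) = (38399 + 12088)*(-6183 + 49628) = 50487*43445 = 2193407715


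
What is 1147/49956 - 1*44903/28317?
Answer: -245632741/157178228 ≈ -1.5628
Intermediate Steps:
1147/49956 - 1*44903/28317 = 1147*(1/49956) - 44903*1/28317 = 1147/49956 - 44903/28317 = -245632741/157178228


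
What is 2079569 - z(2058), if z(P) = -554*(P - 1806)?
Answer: 2219177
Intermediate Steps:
z(P) = 1000524 - 554*P (z(P) = -554*(-1806 + P) = 1000524 - 554*P)
2079569 - z(2058) = 2079569 - (1000524 - 554*2058) = 2079569 - (1000524 - 1140132) = 2079569 - 1*(-139608) = 2079569 + 139608 = 2219177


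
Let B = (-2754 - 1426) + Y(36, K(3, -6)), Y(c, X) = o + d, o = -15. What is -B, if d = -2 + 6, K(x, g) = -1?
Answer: 4191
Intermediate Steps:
d = 4
Y(c, X) = -11 (Y(c, X) = -15 + 4 = -11)
B = -4191 (B = (-2754 - 1426) - 11 = -4180 - 11 = -4191)
-B = -1*(-4191) = 4191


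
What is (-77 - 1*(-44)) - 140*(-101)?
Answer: 14107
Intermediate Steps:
(-77 - 1*(-44)) - 140*(-101) = (-77 + 44) + 14140 = -33 + 14140 = 14107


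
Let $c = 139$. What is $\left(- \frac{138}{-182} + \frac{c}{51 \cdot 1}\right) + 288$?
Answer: $\frac{1352776}{4641} \approx 291.48$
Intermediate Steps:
$\left(- \frac{138}{-182} + \frac{c}{51 \cdot 1}\right) + 288 = \left(- \frac{138}{-182} + \frac{139}{51 \cdot 1}\right) + 288 = \left(\left(-138\right) \left(- \frac{1}{182}\right) + \frac{139}{51}\right) + 288 = \left(\frac{69}{91} + 139 \cdot \frac{1}{51}\right) + 288 = \left(\frac{69}{91} + \frac{139}{51}\right) + 288 = \frac{16168}{4641} + 288 = \frac{1352776}{4641}$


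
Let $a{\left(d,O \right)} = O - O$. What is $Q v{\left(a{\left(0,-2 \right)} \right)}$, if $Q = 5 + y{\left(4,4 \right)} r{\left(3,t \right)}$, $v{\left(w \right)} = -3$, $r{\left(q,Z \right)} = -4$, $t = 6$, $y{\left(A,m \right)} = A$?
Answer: $33$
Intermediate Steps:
$a{\left(d,O \right)} = 0$
$Q = -11$ ($Q = 5 + 4 \left(-4\right) = 5 - 16 = -11$)
$Q v{\left(a{\left(0,-2 \right)} \right)} = \left(-11\right) \left(-3\right) = 33$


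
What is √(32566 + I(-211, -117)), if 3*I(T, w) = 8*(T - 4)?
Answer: √287934/3 ≈ 178.86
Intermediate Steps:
I(T, w) = -32/3 + 8*T/3 (I(T, w) = (8*(T - 4))/3 = (8*(-4 + T))/3 = (-32 + 8*T)/3 = -32/3 + 8*T/3)
√(32566 + I(-211, -117)) = √(32566 + (-32/3 + (8/3)*(-211))) = √(32566 + (-32/3 - 1688/3)) = √(32566 - 1720/3) = √(95978/3) = √287934/3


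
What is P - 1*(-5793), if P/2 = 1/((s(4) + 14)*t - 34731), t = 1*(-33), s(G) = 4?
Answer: 204637723/35325 ≈ 5793.0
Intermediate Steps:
t = -33
P = -2/35325 (P = 2/((4 + 14)*(-33) - 34731) = 2/(18*(-33) - 34731) = 2/(-594 - 34731) = 2/(-35325) = 2*(-1/35325) = -2/35325 ≈ -5.6617e-5)
P - 1*(-5793) = -2/35325 - 1*(-5793) = -2/35325 + 5793 = 204637723/35325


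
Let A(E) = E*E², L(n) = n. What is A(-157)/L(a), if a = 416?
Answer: -3869893/416 ≈ -9302.6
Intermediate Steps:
A(E) = E³
A(-157)/L(a) = (-157)³/416 = -3869893*1/416 = -3869893/416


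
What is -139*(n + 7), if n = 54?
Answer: -8479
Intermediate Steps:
-139*(n + 7) = -139*(54 + 7) = -139*61 = -8479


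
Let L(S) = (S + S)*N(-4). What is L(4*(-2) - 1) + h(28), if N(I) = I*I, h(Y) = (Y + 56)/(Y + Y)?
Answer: -573/2 ≈ -286.50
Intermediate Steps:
h(Y) = (56 + Y)/(2*Y) (h(Y) = (56 + Y)/((2*Y)) = (56 + Y)*(1/(2*Y)) = (56 + Y)/(2*Y))
N(I) = I²
L(S) = 32*S (L(S) = (S + S)*(-4)² = (2*S)*16 = 32*S)
L(4*(-2) - 1) + h(28) = 32*(4*(-2) - 1) + (½)*(56 + 28)/28 = 32*(-8 - 1) + (½)*(1/28)*84 = 32*(-9) + 3/2 = -288 + 3/2 = -573/2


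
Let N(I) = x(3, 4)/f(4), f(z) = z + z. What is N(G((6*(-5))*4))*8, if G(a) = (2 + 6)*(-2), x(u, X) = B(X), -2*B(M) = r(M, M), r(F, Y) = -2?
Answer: 1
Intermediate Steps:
f(z) = 2*z
B(M) = 1 (B(M) = -½*(-2) = 1)
x(u, X) = 1
G(a) = -16 (G(a) = 8*(-2) = -16)
N(I) = ⅛ (N(I) = 1/(2*4) = 1/8 = 1*(⅛) = ⅛)
N(G((6*(-5))*4))*8 = (⅛)*8 = 1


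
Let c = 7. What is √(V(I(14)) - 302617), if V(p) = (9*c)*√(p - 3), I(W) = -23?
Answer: √(-302617 + 63*I*√26) ≈ 0.292 + 550.11*I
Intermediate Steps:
V(p) = 63*√(-3 + p) (V(p) = (9*7)*√(p - 3) = 63*√(-3 + p))
√(V(I(14)) - 302617) = √(63*√(-3 - 23) - 302617) = √(63*√(-26) - 302617) = √(63*(I*√26) - 302617) = √(63*I*√26 - 302617) = √(-302617 + 63*I*√26)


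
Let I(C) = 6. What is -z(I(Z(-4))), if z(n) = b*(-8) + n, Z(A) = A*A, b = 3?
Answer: 18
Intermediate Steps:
Z(A) = A²
z(n) = -24 + n (z(n) = 3*(-8) + n = -24 + n)
-z(I(Z(-4))) = -(-24 + 6) = -1*(-18) = 18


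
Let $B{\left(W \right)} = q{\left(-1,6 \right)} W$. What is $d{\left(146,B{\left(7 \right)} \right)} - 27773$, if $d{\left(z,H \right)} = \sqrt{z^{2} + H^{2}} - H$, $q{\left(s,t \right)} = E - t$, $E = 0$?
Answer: $-27731 + 2 \sqrt{5770} \approx -27579.0$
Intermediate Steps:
$q{\left(s,t \right)} = - t$ ($q{\left(s,t \right)} = 0 - t = - t$)
$B{\left(W \right)} = - 6 W$ ($B{\left(W \right)} = \left(-1\right) 6 W = - 6 W$)
$d{\left(z,H \right)} = \sqrt{H^{2} + z^{2}} - H$
$d{\left(146,B{\left(7 \right)} \right)} - 27773 = \left(\sqrt{\left(\left(-6\right) 7\right)^{2} + 146^{2}} - \left(-6\right) 7\right) - 27773 = \left(\sqrt{\left(-42\right)^{2} + 21316} - -42\right) - 27773 = \left(\sqrt{1764 + 21316} + 42\right) - 27773 = \left(\sqrt{23080} + 42\right) - 27773 = \left(2 \sqrt{5770} + 42\right) - 27773 = \left(42 + 2 \sqrt{5770}\right) - 27773 = -27731 + 2 \sqrt{5770}$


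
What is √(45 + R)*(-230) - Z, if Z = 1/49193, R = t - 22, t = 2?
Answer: -56571951/49193 ≈ -1150.0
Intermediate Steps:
R = -20 (R = 2 - 22 = -20)
Z = 1/49193 ≈ 2.0328e-5
√(45 + R)*(-230) - Z = √(45 - 20)*(-230) - 1*1/49193 = √25*(-230) - 1/49193 = 5*(-230) - 1/49193 = -1150 - 1/49193 = -56571951/49193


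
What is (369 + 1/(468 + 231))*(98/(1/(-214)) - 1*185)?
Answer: -5457067324/699 ≈ -7.8070e+6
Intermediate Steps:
(369 + 1/(468 + 231))*(98/(1/(-214)) - 1*185) = (369 + 1/699)*(98/(-1/214) - 185) = (369 + 1/699)*(98*(-214) - 185) = 257932*(-20972 - 185)/699 = (257932/699)*(-21157) = -5457067324/699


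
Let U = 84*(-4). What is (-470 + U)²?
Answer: 649636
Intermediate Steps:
U = -336
(-470 + U)² = (-470 - 336)² = (-806)² = 649636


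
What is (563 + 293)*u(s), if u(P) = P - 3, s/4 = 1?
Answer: 856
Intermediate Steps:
s = 4 (s = 4*1 = 4)
u(P) = -3 + P
(563 + 293)*u(s) = (563 + 293)*(-3 + 4) = 856*1 = 856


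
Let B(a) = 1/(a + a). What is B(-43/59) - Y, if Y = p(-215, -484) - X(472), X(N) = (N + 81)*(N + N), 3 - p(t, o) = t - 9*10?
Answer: 44868205/86 ≈ 5.2172e+5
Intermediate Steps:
p(t, o) = 93 - t (p(t, o) = 3 - (t - 9*10) = 3 - (t - 90) = 3 - (-90 + t) = 3 + (90 - t) = 93 - t)
X(N) = 2*N*(81 + N) (X(N) = (81 + N)*(2*N) = 2*N*(81 + N))
B(a) = 1/(2*a)
Y = -521724 (Y = (93 - 1*(-215)) - 2*472*(81 + 472) = (93 + 215) - 2*472*553 = 308 - 1*522032 = 308 - 522032 = -521724)
B(-43/59) - Y = 1/(2*((-43/59))) - 1*(-521724) = 1/(2*((-43*1/59))) + 521724 = 1/(2*(-43/59)) + 521724 = (½)*(-59/43) + 521724 = -59/86 + 521724 = 44868205/86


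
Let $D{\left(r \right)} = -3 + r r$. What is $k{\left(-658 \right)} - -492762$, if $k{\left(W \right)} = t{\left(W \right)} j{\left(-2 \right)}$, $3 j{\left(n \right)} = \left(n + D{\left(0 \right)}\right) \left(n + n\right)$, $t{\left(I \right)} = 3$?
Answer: $492782$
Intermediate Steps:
$D{\left(r \right)} = -3 + r^{2}$
$j{\left(n \right)} = \frac{2 n \left(-3 + n\right)}{3}$ ($j{\left(n \right)} = \frac{\left(n - \left(3 - 0^{2}\right)\right) \left(n + n\right)}{3} = \frac{\left(n + \left(-3 + 0\right)\right) 2 n}{3} = \frac{\left(n - 3\right) 2 n}{3} = \frac{\left(-3 + n\right) 2 n}{3} = \frac{2 n \left(-3 + n\right)}{3}$)
$k{\left(W \right)} = 20$ ($k{\left(W \right)} = 3 \cdot \frac{2}{3} \left(-2\right) \left(-3 - 2\right) = 3 \cdot \frac{2}{3} \left(-2\right) \left(-5\right) = 3 \cdot \frac{20}{3} = 20$)
$k{\left(-658 \right)} - -492762 = 20 - -492762 = 20 + 492762 = 492782$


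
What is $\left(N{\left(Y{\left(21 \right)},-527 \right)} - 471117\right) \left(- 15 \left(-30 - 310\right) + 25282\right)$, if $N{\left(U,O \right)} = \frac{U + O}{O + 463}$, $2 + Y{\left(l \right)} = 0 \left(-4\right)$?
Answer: $- \frac{458023218169}{32} \approx -1.4313 \cdot 10^{10}$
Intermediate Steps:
$Y{\left(l \right)} = -2$ ($Y{\left(l \right)} = -2 + 0 \left(-4\right) = -2 + 0 = -2$)
$N{\left(U,O \right)} = \frac{O + U}{463 + O}$
$\left(N{\left(Y{\left(21 \right)},-527 \right)} - 471117\right) \left(- 15 \left(-30 - 310\right) + 25282\right) = \left(\frac{-527 - 2}{463 - 527} - 471117\right) \left(- 15 \left(-30 - 310\right) + 25282\right) = \left(\frac{1}{-64} \left(-529\right) - 471117\right) \left(\left(-15\right) \left(-340\right) + 25282\right) = \left(\left(- \frac{1}{64}\right) \left(-529\right) - 471117\right) \left(5100 + 25282\right) = \left(\frac{529}{64} - 471117\right) 30382 = \left(- \frac{30150959}{64}\right) 30382 = - \frac{458023218169}{32}$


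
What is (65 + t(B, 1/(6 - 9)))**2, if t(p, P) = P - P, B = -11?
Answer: 4225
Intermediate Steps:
t(p, P) = 0
(65 + t(B, 1/(6 - 9)))**2 = (65 + 0)**2 = 65**2 = 4225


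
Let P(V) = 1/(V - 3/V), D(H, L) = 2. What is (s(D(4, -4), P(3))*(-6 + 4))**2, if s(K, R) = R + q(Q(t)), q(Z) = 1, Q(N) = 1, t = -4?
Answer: 9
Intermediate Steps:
s(K, R) = 1 + R (s(K, R) = R + 1 = 1 + R)
(s(D(4, -4), P(3))*(-6 + 4))**2 = ((1 + 3/(-3 + 3**2))*(-6 + 4))**2 = ((1 + 3/(-3 + 9))*(-2))**2 = ((1 + 3/6)*(-2))**2 = ((1 + 3*(1/6))*(-2))**2 = ((1 + 1/2)*(-2))**2 = ((3/2)*(-2))**2 = (-3)**2 = 9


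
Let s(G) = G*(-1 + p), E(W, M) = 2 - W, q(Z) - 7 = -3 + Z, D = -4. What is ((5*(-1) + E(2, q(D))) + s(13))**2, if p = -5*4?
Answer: 77284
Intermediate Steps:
q(Z) = 4 + Z (q(Z) = 7 + (-3 + Z) = 4 + Z)
p = -20
s(G) = -21*G (s(G) = G*(-1 - 20) = G*(-21) = -21*G)
((5*(-1) + E(2, q(D))) + s(13))**2 = ((5*(-1) + (2 - 1*2)) - 21*13)**2 = ((-5 + (2 - 2)) - 273)**2 = ((-5 + 0) - 273)**2 = (-5 - 273)**2 = (-278)**2 = 77284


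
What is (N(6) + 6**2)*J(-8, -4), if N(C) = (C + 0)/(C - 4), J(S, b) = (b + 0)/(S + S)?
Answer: 39/4 ≈ 9.7500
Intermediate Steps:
J(S, b) = b/(2*S) (J(S, b) = b/((2*S)) = b*(1/(2*S)) = b/(2*S))
N(C) = C/(-4 + C)
(N(6) + 6**2)*J(-8, -4) = (6/(-4 + 6) + 6**2)*((1/2)*(-4)/(-8)) = (6/2 + 36)*((1/2)*(-4)*(-1/8)) = (6*(1/2) + 36)*(1/4) = (3 + 36)*(1/4) = 39*(1/4) = 39/4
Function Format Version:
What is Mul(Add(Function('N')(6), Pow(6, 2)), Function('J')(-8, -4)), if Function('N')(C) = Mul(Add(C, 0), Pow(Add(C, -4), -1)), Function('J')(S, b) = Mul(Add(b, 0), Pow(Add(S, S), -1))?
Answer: Rational(39, 4) ≈ 9.7500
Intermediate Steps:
Function('J')(S, b) = Mul(Rational(1, 2), b, Pow(S, -1)) (Function('J')(S, b) = Mul(b, Pow(Mul(2, S), -1)) = Mul(b, Mul(Rational(1, 2), Pow(S, -1))) = Mul(Rational(1, 2), b, Pow(S, -1)))
Function('N')(C) = Mul(C, Pow(Add(-4, C), -1))
Mul(Add(Function('N')(6), Pow(6, 2)), Function('J')(-8, -4)) = Mul(Add(Mul(6, Pow(Add(-4, 6), -1)), Pow(6, 2)), Mul(Rational(1, 2), -4, Pow(-8, -1))) = Mul(Add(Mul(6, Pow(2, -1)), 36), Mul(Rational(1, 2), -4, Rational(-1, 8))) = Mul(Add(Mul(6, Rational(1, 2)), 36), Rational(1, 4)) = Mul(Add(3, 36), Rational(1, 4)) = Mul(39, Rational(1, 4)) = Rational(39, 4)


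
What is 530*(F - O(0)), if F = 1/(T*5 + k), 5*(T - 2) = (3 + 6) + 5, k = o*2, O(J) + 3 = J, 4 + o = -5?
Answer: 5035/3 ≈ 1678.3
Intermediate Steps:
o = -9 (o = -4 - 5 = -9)
O(J) = -3 + J
k = -18 (k = -9*2 = -18)
T = 24/5 (T = 2 + ((3 + 6) + 5)/5 = 2 + (9 + 5)/5 = 2 + (⅕)*14 = 2 + 14/5 = 24/5 ≈ 4.8000)
F = ⅙ (F = 1/((24/5)*5 - 18) = 1/(24 - 18) = 1/6 = ⅙ ≈ 0.16667)
530*(F - O(0)) = 530*(⅙ - (-3 + 0)) = 530*(⅙ - 1*(-3)) = 530*(⅙ + 3) = 530*(19/6) = 5035/3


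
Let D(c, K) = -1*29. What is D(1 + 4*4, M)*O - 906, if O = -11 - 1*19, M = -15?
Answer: -36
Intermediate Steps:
D(c, K) = -29
O = -30 (O = -11 - 19 = -30)
D(1 + 4*4, M)*O - 906 = -29*(-30) - 906 = 870 - 906 = -36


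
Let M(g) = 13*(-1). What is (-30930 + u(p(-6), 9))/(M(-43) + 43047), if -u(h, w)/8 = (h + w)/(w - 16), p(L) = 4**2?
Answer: -108155/150619 ≈ -0.71807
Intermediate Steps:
M(g) = -13
p(L) = 16
u(h, w) = -8*(h + w)/(-16 + w) (u(h, w) = -8*(h + w)/(w - 16) = -8*(h + w)/(-16 + w))
(-30930 + u(p(-6), 9))/(M(-43) + 43047) = (-30930 + 8*(-1*16 - 1*9)/(-16 + 9))/(-13 + 43047) = (-30930 + 8*(-16 - 9)/(-7))/43034 = (-30930 + 8*(-1/7)*(-25))*(1/43034) = (-30930 + 200/7)*(1/43034) = -216310/7*1/43034 = -108155/150619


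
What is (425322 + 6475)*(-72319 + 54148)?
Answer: -7846183287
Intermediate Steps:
(425322 + 6475)*(-72319 + 54148) = 431797*(-18171) = -7846183287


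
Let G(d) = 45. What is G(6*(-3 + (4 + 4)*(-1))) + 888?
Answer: 933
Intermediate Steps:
G(6*(-3 + (4 + 4)*(-1))) + 888 = 45 + 888 = 933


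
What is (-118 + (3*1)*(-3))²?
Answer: 16129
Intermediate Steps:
(-118 + (3*1)*(-3))² = (-118 + 3*(-3))² = (-118 - 9)² = (-127)² = 16129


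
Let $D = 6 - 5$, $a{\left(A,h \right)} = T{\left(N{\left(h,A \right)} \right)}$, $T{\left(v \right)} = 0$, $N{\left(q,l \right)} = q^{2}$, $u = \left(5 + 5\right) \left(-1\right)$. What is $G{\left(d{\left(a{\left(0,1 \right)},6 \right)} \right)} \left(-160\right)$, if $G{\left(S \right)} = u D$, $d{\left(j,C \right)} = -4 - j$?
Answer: $1600$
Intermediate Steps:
$u = -10$ ($u = 10 \left(-1\right) = -10$)
$a{\left(A,h \right)} = 0$
$D = 1$ ($D = 6 - 5 = 1$)
$G{\left(S \right)} = -10$ ($G{\left(S \right)} = \left(-10\right) 1 = -10$)
$G{\left(d{\left(a{\left(0,1 \right)},6 \right)} \right)} \left(-160\right) = \left(-10\right) \left(-160\right) = 1600$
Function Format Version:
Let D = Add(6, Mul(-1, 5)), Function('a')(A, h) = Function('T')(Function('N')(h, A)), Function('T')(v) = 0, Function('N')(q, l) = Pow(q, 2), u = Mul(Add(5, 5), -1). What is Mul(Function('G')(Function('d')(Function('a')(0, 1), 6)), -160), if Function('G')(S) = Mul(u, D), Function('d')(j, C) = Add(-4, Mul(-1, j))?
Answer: 1600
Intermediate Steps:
u = -10 (u = Mul(10, -1) = -10)
Function('a')(A, h) = 0
D = 1 (D = Add(6, -5) = 1)
Function('G')(S) = -10 (Function('G')(S) = Mul(-10, 1) = -10)
Mul(Function('G')(Function('d')(Function('a')(0, 1), 6)), -160) = Mul(-10, -160) = 1600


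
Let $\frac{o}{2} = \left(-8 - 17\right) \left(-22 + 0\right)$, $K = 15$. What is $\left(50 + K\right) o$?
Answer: $71500$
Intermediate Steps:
$o = 1100$ ($o = 2 \left(-8 - 17\right) \left(-22 + 0\right) = 2 \left(\left(-25\right) \left(-22\right)\right) = 2 \cdot 550 = 1100$)
$\left(50 + K\right) o = \left(50 + 15\right) 1100 = 65 \cdot 1100 = 71500$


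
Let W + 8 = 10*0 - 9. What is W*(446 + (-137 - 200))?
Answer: -1853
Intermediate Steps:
W = -17 (W = -8 + (10*0 - 9) = -8 + (0 - 9) = -8 - 9 = -17)
W*(446 + (-137 - 200)) = -17*(446 + (-137 - 200)) = -17*(446 - 337) = -17*109 = -1853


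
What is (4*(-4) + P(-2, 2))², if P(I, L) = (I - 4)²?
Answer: 400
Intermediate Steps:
P(I, L) = (-4 + I)²
(4*(-4) + P(-2, 2))² = (4*(-4) + (-4 - 2)²)² = (-16 + (-6)²)² = (-16 + 36)² = 20² = 400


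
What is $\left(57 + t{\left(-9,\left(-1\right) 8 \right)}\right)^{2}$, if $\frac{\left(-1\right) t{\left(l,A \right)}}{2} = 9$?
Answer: $1521$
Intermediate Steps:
$t{\left(l,A \right)} = -18$ ($t{\left(l,A \right)} = \left(-2\right) 9 = -18$)
$\left(57 + t{\left(-9,\left(-1\right) 8 \right)}\right)^{2} = \left(57 - 18\right)^{2} = 39^{2} = 1521$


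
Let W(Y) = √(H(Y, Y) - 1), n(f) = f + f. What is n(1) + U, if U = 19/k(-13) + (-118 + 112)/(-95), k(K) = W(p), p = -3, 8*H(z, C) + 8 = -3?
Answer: 196/95 - 2*I*√38 ≈ 2.0632 - 12.329*I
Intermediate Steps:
H(z, C) = -11/8 (H(z, C) = -1 + (⅛)*(-3) = -1 - 3/8 = -11/8)
n(f) = 2*f
W(Y) = I*√38/4 (W(Y) = √(-11/8 - 1) = √(-19/8) = I*√38/4)
k(K) = I*√38/4
U = 6/95 - 2*I*√38 (U = 19/((I*√38/4)) + (-118 + 112)/(-95) = 19*(-2*I*√38/19) - 6*(-1/95) = -2*I*√38 + 6/95 = 6/95 - 2*I*√38 ≈ 0.063158 - 12.329*I)
n(1) + U = 2*1 + (6/95 - 2*I*√38) = 2 + (6/95 - 2*I*√38) = 196/95 - 2*I*√38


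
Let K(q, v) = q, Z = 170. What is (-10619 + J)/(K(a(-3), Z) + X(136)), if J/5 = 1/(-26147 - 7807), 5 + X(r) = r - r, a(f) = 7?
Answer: -360557531/67908 ≈ -5309.5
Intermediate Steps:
X(r) = -5 (X(r) = -5 + (r - r) = -5 + 0 = -5)
J = -5/33954 (J = 5/(-26147 - 7807) = 5/(-33954) = 5*(-1/33954) = -5/33954 ≈ -0.00014726)
(-10619 + J)/(K(a(-3), Z) + X(136)) = (-10619 - 5/33954)/(7 - 5) = -360557531/33954/2 = -360557531/33954*½ = -360557531/67908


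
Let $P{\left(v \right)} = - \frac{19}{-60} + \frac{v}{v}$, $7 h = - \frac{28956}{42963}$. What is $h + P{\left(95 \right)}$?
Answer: $\frac{7340393}{6014820} \approx 1.2204$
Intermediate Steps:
$h = - \frac{9652}{100247}$ ($h = \frac{\left(-28956\right) \frac{1}{42963}}{7} = \frac{1}{7} \left(- \frac{9652}{14321}\right) = - \frac{9652}{100247} \approx -0.096282$)
$P{\left(v \right)} = \frac{79}{60}$ ($P{\left(v \right)} = \left(-19\right) \left(- \frac{1}{60}\right) + 1 = \frac{19}{60} + 1 = \frac{79}{60}$)
$h + P{\left(95 \right)} = - \frac{9652}{100247} + \frac{79}{60} = \frac{7340393}{6014820}$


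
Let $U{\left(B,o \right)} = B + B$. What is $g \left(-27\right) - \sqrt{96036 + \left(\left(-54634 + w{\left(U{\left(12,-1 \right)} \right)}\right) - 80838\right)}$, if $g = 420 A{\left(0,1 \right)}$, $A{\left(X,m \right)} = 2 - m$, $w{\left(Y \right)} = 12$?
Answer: $-11340 - 16 i \sqrt{154} \approx -11340.0 - 198.55 i$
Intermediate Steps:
$U{\left(B,o \right)} = 2 B$
$g = 420$ ($g = 420 \left(2 - 1\right) = 420 \cdot 1 = 420$)
$g \left(-27\right) - \sqrt{96036 + \left(\left(-54634 + w{\left(U{\left(12,-1 \right)} \right)}\right) - 80838\right)} = 420 \left(-27\right) - \sqrt{96036 + \left(\left(-54634 + 12\right) - 80838\right)} = -11340 - \sqrt{96036 - 135460} = -11340 - \sqrt{-39424} = -11340 - 16 i \sqrt{154}$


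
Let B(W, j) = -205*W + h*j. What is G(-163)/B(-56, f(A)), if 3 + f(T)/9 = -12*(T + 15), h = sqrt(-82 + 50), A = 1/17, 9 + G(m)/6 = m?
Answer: -106996470/1980235499 - 61638651*I*sqrt(2)/1980235499 ≈ -0.054032 - 0.04402*I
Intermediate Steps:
G(m) = -54 + 6*m
A = 1/17 ≈ 0.058824
h = 4*I*sqrt(2) (h = sqrt(-32) = 4*I*sqrt(2) ≈ 5.6569*I)
f(T) = -1647 - 108*T (f(T) = -27 + 9*(-12*(T + 15)) = -27 + 9*(-12*(15 + T)) = -27 + 9*(-180 - 12*T) = -27 + (-1620 - 108*T) = -1647 - 108*T)
B(W, j) = -205*W + 4*I*j*sqrt(2) (B(W, j) = -205*W + (4*I*sqrt(2))*j = -205*W + 4*I*j*sqrt(2))
G(-163)/B(-56, f(A)) = (-54 + 6*(-163))/(-205*(-56) + 4*I*(-1647 - 108*1/17)*sqrt(2)) = (-54 - 978)/(11480 + 4*I*(-1647 - 108/17)*sqrt(2)) = -1032/(11480 + 4*I*(-28107/17)*sqrt(2)) = -1032/(11480 - 112428*I*sqrt(2)/17)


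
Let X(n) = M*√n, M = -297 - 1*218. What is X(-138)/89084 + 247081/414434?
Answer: 247081/414434 - 515*I*√138/89084 ≈ 0.59619 - 0.067912*I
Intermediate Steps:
M = -515 (M = -297 - 218 = -515)
X(n) = -515*√n
X(-138)/89084 + 247081/414434 = -515*I*√138/89084 + 247081/414434 = 247081/414434 - 515*I*√138/89084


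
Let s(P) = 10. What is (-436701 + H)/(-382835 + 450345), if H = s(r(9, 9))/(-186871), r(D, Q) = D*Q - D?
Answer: -519788233/80354530 ≈ -6.4687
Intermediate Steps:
r(D, Q) = -D + D*Q
H = -10/186871 (H = 10/(-186871) = 10*(-1/186871) = -10/186871 ≈ -5.3513e-5)
(-436701 + H)/(-382835 + 450345) = (-436701 - 10/186871)/(-382835 + 450345) = -81606752581/186871/67510 = -81606752581/186871*1/67510 = -519788233/80354530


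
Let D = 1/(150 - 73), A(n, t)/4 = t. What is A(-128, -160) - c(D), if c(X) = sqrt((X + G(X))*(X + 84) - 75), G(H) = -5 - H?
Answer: -640 - 2*I*sqrt(733810)/77 ≈ -640.0 - 22.25*I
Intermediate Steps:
A(n, t) = 4*t
D = 1/77 ≈ 0.012987
c(X) = sqrt(-495 - 5*X) (c(X) = sqrt((X + (-5 - X))*(X + 84) - 75) = sqrt(-5*(84 + X) - 75) = sqrt((-420 - 5*X) - 75) = sqrt(-495 - 5*X))
A(-128, -160) - c(D) = 4*(-160) - sqrt(-495 - 5*1/77) = -640 - sqrt(-495 - 5/77) = -640 - sqrt(-38120/77) = -640 - 2*I*sqrt(733810)/77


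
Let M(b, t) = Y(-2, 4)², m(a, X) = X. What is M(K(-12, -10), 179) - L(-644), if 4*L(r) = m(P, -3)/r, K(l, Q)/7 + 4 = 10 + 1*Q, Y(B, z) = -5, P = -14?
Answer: 64397/2576 ≈ 24.999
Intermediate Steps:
K(l, Q) = 42 + 7*Q (K(l, Q) = -28 + 7*(10 + 1*Q) = -28 + 7*(10 + Q) = -28 + (70 + 7*Q) = 42 + 7*Q)
M(b, t) = 25 (M(b, t) = (-5)² = 25)
L(r) = -3/(4*r) (L(r) = (-3/r)/4 = -3/(4*r))
M(K(-12, -10), 179) - L(-644) = 25 - (-3)/(4*(-644)) = 25 - (-3)*(-1)/(4*644) = 25 - 1*3/2576 = 25 - 3/2576 = 64397/2576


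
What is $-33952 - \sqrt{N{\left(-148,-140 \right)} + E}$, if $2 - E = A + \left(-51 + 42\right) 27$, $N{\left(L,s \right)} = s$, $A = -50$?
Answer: $-33952 - \sqrt{155} \approx -33964.0$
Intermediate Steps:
$E = 295$ ($E = 2 - \left(-50 + \left(-51 + 42\right) 27\right) = 2 - \left(-50 - 243\right) = 2 - -293 = 2 + 293 = 295$)
$-33952 - \sqrt{N{\left(-148,-140 \right)} + E} = -33952 - \sqrt{-140 + 295} = -33952 - \sqrt{155}$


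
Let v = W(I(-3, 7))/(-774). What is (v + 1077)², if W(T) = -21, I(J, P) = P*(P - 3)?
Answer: 77213404129/66564 ≈ 1.1600e+6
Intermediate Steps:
I(J, P) = P*(-3 + P)
v = 7/258 (v = -21/(-774) = -21*(-1/774) = 7/258 ≈ 0.027132)
(v + 1077)² = (7/258 + 1077)² = (277873/258)² = 77213404129/66564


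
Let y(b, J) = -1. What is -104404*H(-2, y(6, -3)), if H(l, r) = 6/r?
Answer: 626424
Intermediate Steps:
-104404*H(-2, y(6, -3)) = -626424/(-1) = -626424*(-1) = -104404*(-6) = 626424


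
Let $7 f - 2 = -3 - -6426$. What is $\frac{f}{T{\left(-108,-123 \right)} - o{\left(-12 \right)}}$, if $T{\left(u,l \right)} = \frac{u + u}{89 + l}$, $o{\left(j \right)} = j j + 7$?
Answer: $- \frac{109225}{17213} \approx -6.3455$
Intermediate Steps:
$o{\left(j \right)} = 7 + j^{2}$ ($o{\left(j \right)} = j^{2} + 7 = 7 + j^{2}$)
$f = \frac{6425}{7}$ ($f = \frac{2}{7} + \frac{-3 - -6426}{7} = \frac{2}{7} + \frac{-3 + 6426}{7} = \frac{2}{7} + \frac{1}{7} \cdot 6423 = \frac{2}{7} + \frac{6423}{7} = \frac{6425}{7} \approx 917.86$)
$T{\left(u,l \right)} = \frac{2 u}{89 + l}$
$\frac{f}{T{\left(-108,-123 \right)} - o{\left(-12 \right)}} = \frac{6425}{7 \left(2 \left(-108\right) \frac{1}{89 - 123} - \left(7 + \left(-12\right)^{2}\right)\right)} = \frac{6425}{7 \left(2 \left(-108\right) \frac{1}{-34} - \left(7 + 144\right)\right)} = \frac{6425}{7 \left(2 \left(-108\right) \left(- \frac{1}{34}\right) - 151\right)} = \frac{6425}{7 \left(\frac{108}{17} - 151\right)} = \frac{6425}{7 \left(- \frac{2459}{17}\right)} = \frac{6425}{7} \left(- \frac{17}{2459}\right) = - \frac{109225}{17213}$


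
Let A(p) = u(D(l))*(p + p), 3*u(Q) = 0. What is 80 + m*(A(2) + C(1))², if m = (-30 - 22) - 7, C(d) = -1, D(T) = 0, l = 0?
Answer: 21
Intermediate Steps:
u(Q) = 0 (u(Q) = (⅓)*0 = 0)
A(p) = 0 (A(p) = 0*(p + p) = 0*(2*p) = 0)
m = -59 (m = -52 - 7 = -59)
80 + m*(A(2) + C(1))² = 80 - 59*(0 - 1)² = 80 - 59*(-1)² = 80 - 59*1 = 80 - 59 = 21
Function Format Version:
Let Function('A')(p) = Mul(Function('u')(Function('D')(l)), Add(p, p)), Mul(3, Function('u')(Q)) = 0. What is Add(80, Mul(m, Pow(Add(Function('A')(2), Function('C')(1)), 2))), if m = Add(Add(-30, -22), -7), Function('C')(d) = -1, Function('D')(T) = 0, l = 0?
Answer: 21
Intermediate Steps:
Function('u')(Q) = 0 (Function('u')(Q) = Mul(Rational(1, 3), 0) = 0)
Function('A')(p) = 0 (Function('A')(p) = Mul(0, Add(p, p)) = Mul(0, Mul(2, p)) = 0)
m = -59 (m = Add(-52, -7) = -59)
Add(80, Mul(m, Pow(Add(Function('A')(2), Function('C')(1)), 2))) = Add(80, Mul(-59, Pow(Add(0, -1), 2))) = Add(80, Mul(-59, Pow(-1, 2))) = Add(80, Mul(-59, 1)) = Add(80, -59) = 21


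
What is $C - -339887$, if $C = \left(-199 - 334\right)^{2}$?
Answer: $623976$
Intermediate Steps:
$C = 284089$ ($C = \left(-533\right)^{2} = 284089$)
$C - -339887 = 284089 - -339887 = 284089 + 339887 = 623976$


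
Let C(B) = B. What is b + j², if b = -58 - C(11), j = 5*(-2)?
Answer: 31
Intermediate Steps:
j = -10
b = -69 (b = -58 - 1*11 = -58 - 11 = -69)
b + j² = -69 + (-10)² = -69 + 100 = 31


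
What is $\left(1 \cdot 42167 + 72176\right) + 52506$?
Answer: $166849$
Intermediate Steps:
$\left(1 \cdot 42167 + 72176\right) + 52506 = \left(42167 + 72176\right) + 52506 = 114343 + 52506 = 166849$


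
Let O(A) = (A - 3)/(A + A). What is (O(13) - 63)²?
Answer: 662596/169 ≈ 3920.7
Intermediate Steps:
O(A) = (-3 + A)/(2*A) (O(A) = (-3 + A)/((2*A)) = (-3 + A)*(1/(2*A)) = (-3 + A)/(2*A))
(O(13) - 63)² = ((½)*(-3 + 13)/13 - 63)² = ((½)*(1/13)*10 - 63)² = (5/13 - 63)² = (-814/13)² = 662596/169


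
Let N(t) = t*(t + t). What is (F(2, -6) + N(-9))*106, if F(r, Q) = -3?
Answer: 16854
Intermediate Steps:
N(t) = 2*t**2 (N(t) = t*(2*t) = 2*t**2)
(F(2, -6) + N(-9))*106 = (-3 + 2*(-9)**2)*106 = (-3 + 2*81)*106 = (-3 + 162)*106 = 159*106 = 16854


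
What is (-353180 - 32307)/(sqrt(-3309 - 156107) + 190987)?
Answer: -73623005669/36476193585 + 770974*I*sqrt(39854)/36476193585 ≈ -2.0184 + 0.0042195*I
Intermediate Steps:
(-353180 - 32307)/(sqrt(-3309 - 156107) + 190987) = -385487/(sqrt(-159416) + 190987) = -385487/(2*I*sqrt(39854) + 190987) = -385487/(190987 + 2*I*sqrt(39854))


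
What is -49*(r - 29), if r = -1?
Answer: 1470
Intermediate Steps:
-49*(r - 29) = -49*(-1 - 29) = -49*(-30) = 1470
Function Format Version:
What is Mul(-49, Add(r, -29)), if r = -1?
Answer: 1470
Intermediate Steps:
Mul(-49, Add(r, -29)) = Mul(-49, Add(-1, -29)) = Mul(-49, -30) = 1470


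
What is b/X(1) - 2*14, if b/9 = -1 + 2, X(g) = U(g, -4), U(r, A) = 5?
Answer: -131/5 ≈ -26.200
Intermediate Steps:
X(g) = 5
b = 9 (b = 9*(-1 + 2) = 9*1 = 9)
b/X(1) - 2*14 = 9/5 - 2*14 = 9*(1/5) - 28 = 9/5 - 28 = -131/5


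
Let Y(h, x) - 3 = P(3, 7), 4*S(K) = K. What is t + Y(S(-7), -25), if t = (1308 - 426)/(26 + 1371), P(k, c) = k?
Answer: 9264/1397 ≈ 6.6314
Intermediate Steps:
S(K) = K/4
Y(h, x) = 6 (Y(h, x) = 3 + 3 = 6)
t = 882/1397 ≈ 0.63135
t + Y(S(-7), -25) = 882/1397 + 6 = 9264/1397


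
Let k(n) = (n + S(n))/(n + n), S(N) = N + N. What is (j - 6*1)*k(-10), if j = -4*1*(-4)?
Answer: 15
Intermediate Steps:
S(N) = 2*N
j = 16 (j = -4*(-4) = 16)
k(n) = 3/2 (k(n) = (n + 2*n)/(n + n) = (3*n)/((2*n)) = (3*n)*(1/(2*n)) = 3/2)
(j - 6*1)*k(-10) = (16 - 6*1)*(3/2) = (16 - 6)*(3/2) = 10*(3/2) = 15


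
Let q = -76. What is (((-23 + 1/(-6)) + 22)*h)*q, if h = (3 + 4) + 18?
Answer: 6650/3 ≈ 2216.7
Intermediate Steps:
h = 25 (h = 7 + 18 = 25)
(((-23 + 1/(-6)) + 22)*h)*q = (((-23 + 1/(-6)) + 22)*25)*(-76) = (((-23 - ⅙) + 22)*25)*(-76) = ((-139/6 + 22)*25)*(-76) = -7/6*25*(-76) = -175/6*(-76) = 6650/3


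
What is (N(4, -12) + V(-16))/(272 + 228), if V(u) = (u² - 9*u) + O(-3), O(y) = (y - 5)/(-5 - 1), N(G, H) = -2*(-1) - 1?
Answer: 1207/1500 ≈ 0.80467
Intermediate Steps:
N(G, H) = 1 (N(G, H) = 2 - 1 = 1)
O(y) = ⅚ - y/6 (O(y) = (-5 + y)/(-6) = (-5 + y)*(-⅙) = ⅚ - y/6)
V(u) = 4/3 + u² - 9*u (V(u) = (u² - 9*u) + (⅚ - ⅙*(-3)) = (u² - 9*u) + (⅚ + ½) = (u² - 9*u) + 4/3 = 4/3 + u² - 9*u)
(N(4, -12) + V(-16))/(272 + 228) = (1 + (4/3 + (-16)² - 9*(-16)))/(272 + 228) = (1 + (4/3 + 256 + 144))/500 = (1 + 1204/3)*(1/500) = (1207/3)*(1/500) = 1207/1500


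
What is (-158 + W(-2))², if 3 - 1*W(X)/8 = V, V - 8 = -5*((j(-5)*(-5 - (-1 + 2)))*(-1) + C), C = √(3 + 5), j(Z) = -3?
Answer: 855524 - 146880*√2 ≈ 6.4780e+5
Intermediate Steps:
C = 2*√2 (C = √8 = 2*√2 ≈ 2.8284)
V = 98 - 10*√2 (V = 8 - 5*(-3*(-5 - (-1 + 2))*(-1) + 2*√2) = 8 - 5*(-3*(-5 - 1*1)*(-1) + 2*√2) = 8 - 5*(-3*(-5 - 1)*(-1) + 2*√2) = 8 - 5*(-3*(-6)*(-1) + 2*√2) = 8 - 5*(18*(-1) + 2*√2) = 8 - 5*(-18 + 2*√2) = 8 + (90 - 10*√2) = 98 - 10*√2 ≈ 83.858)
W(X) = -760 + 80*√2 (W(X) = 24 - 8*(98 - 10*√2) = 24 + (-784 + 80*√2) = -760 + 80*√2)
(-158 + W(-2))² = (-158 + (-760 + 80*√2))² = (-918 + 80*√2)²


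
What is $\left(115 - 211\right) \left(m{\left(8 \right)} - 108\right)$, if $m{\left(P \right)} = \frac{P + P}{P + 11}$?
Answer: $\frac{195456}{19} \approx 10287.0$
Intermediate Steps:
$m{\left(P \right)} = \frac{2 P}{11 + P}$
$\left(115 - 211\right) \left(m{\left(8 \right)} - 108\right) = \left(115 - 211\right) \left(2 \cdot 8 \frac{1}{11 + 8} - 108\right) = - 96 \left(2 \cdot 8 \cdot \frac{1}{19} - 108\right) = - 96 \left(\frac{16}{19} - 108\right) = \left(-96\right) \left(- \frac{2036}{19}\right) = \frac{195456}{19}$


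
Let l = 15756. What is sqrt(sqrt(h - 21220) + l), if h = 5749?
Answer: sqrt(15756 + 9*I*sqrt(191)) ≈ 125.52 + 0.4955*I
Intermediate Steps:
sqrt(sqrt(h - 21220) + l) = sqrt(sqrt(5749 - 21220) + 15756) = sqrt(sqrt(-15471) + 15756) = sqrt(9*I*sqrt(191) + 15756) = sqrt(15756 + 9*I*sqrt(191))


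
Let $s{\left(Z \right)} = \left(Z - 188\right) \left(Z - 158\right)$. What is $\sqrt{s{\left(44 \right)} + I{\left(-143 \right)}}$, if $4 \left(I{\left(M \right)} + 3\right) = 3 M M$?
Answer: $\frac{3 \sqrt{14111}}{2} \approx 178.18$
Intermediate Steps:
$I{\left(M \right)} = -3 + \frac{3 M^{2}}{4}$ ($I{\left(M \right)} = -3 + \frac{3 M M}{4} = -3 + \frac{3 M^{2}}{4}$)
$s{\left(Z \right)} = \left(-188 + Z\right) \left(-158 + Z\right)$
$\sqrt{s{\left(44 \right)} + I{\left(-143 \right)}} = \sqrt{\left(29704 + 44^{2} - 15224\right) - \left(3 - \frac{3 \left(-143\right)^{2}}{4}\right)} = \sqrt{\left(29704 + 1936 - 15224\right) + \left(-3 + \frac{3}{4} \cdot 20449\right)} = \sqrt{16416 + \left(-3 + \frac{61347}{4}\right)} = \sqrt{16416 + \frac{61335}{4}} = \sqrt{\frac{126999}{4}} = \frac{3 \sqrt{14111}}{2}$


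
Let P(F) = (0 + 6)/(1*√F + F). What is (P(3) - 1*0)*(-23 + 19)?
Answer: -12 + 4*√3 ≈ -5.0718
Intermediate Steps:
P(F) = 6/(F + √F) (P(F) = 6/(√F + F) = 6/(F + √F))
(P(3) - 1*0)*(-23 + 19) = (6/(3 + √3) - 1*0)*(-23 + 19) = (6/(3 + √3) + 0)*(-4) = (6/(3 + √3))*(-4) = -24/(3 + √3)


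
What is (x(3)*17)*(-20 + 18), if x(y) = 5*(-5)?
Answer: 850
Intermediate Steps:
x(y) = -25
(x(3)*17)*(-20 + 18) = (-25*17)*(-20 + 18) = -425*(-2) = 850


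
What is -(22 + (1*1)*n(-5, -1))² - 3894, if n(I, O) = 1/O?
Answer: -4335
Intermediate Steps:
-(22 + (1*1)*n(-5, -1))² - 3894 = -(22 + (1*1)/(-1))² - 3894 = -(22 + 1*(-1))² - 3894 = -(22 - 1)² - 3894 = -1*21² - 3894 = -1*441 - 3894 = -441 - 3894 = -4335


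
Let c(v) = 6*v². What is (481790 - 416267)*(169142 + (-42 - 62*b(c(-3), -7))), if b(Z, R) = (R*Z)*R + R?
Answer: 359197086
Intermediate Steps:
b(Z, R) = R + Z*R² (b(Z, R) = Z*R² + R = R + Z*R²)
(481790 - 416267)*(169142 + (-42 - 62*b(c(-3), -7))) = (481790 - 416267)*(169142 + (-42 - (-434)*(1 - 42*(-3)²))) = 65523*(169142 + (-42 - (-434)*(1 - 42*9))) = 65523*(169142 + (-42 - (-434)*(1 - 7*54))) = 65523*(169142 + (-42 - (-434)*(1 - 378))) = 65523*(169142 + (-42 - (-434)*(-377))) = 65523*(169142 + (-42 - 62*2639)) = 65523*(169142 + (-42 - 163618)) = 65523*(169142 - 163660) = 65523*5482 = 359197086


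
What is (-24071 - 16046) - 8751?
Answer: -48868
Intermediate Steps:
(-24071 - 16046) - 8751 = -40117 - 8751 = -48868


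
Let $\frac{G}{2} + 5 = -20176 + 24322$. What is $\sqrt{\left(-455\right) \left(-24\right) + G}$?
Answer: $\sqrt{19202} \approx 138.57$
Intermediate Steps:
$G = 8282$ ($G = -10 + 2 \left(-20176 + 24322\right) = -10 + 2 \cdot 4146 = -10 + 8292 = 8282$)
$\sqrt{\left(-455\right) \left(-24\right) + G} = \sqrt{\left(-455\right) \left(-24\right) + 8282} = \sqrt{10920 + 8282} = \sqrt{19202}$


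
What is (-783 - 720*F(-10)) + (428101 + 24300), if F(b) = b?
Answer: 458818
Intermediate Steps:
(-783 - 720*F(-10)) + (428101 + 24300) = (-783 - 720*(-10)) + (428101 + 24300) = (-783 + 7200) + 452401 = 6417 + 452401 = 458818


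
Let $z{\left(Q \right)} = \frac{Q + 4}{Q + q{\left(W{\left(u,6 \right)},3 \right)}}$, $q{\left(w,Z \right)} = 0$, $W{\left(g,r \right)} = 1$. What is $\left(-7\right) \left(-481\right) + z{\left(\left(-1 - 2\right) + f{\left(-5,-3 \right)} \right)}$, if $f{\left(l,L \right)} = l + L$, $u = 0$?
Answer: $\frac{37044}{11} \approx 3367.6$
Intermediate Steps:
$f{\left(l,L \right)} = L + l$
$z{\left(Q \right)} = \frac{4 + Q}{Q}$ ($z{\left(Q \right)} = \frac{Q + 4}{Q + 0} = \frac{4 + Q}{Q}$)
$\left(-7\right) \left(-481\right) + z{\left(\left(-1 - 2\right) + f{\left(-5,-3 \right)} \right)} = \left(-7\right) \left(-481\right) + \frac{4 - 11}{\left(-1 - 2\right) - 8} = 3367 + \frac{4 - 11}{-3 - 8} = 3367 + \frac{4 - 11}{-11} = 3367 - - \frac{7}{11} = 3367 + \frac{7}{11} = \frac{37044}{11}$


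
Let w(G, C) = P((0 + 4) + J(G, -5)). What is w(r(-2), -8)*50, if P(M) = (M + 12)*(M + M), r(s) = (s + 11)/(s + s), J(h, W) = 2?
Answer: 10800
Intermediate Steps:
r(s) = (11 + s)/(2*s) (r(s) = (11 + s)/((2*s)) = (11 + s)*(1/(2*s)) = (11 + s)/(2*s))
P(M) = 2*M*(12 + M) (P(M) = (12 + M)*(2*M) = 2*M*(12 + M))
w(G, C) = 216 (w(G, C) = 2*((0 + 4) + 2)*(12 + ((0 + 4) + 2)) = 2*(4 + 2)*(12 + (4 + 2)) = 2*6*(12 + 6) = 2*6*18 = 216)
w(r(-2), -8)*50 = 216*50 = 10800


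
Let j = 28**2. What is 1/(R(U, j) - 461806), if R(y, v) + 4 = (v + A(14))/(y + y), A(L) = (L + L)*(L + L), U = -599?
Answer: -599/276624974 ≈ -2.1654e-6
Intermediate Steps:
A(L) = 4*L**2 (A(L) = (2*L)*(2*L) = 4*L**2)
j = 784
R(y, v) = -4 + (784 + v)/(2*y) (R(y, v) = -4 + (v + 4*14**2)/(y + y) = -4 + (v + 4*196)/((2*y)) = -4 + (v + 784)*(1/(2*y)) = -4 + (784 + v)*(1/(2*y)) = -4 + (784 + v)/(2*y))
1/(R(U, j) - 461806) = 1/((1/2)*(784 + 784 - 8*(-599))/(-599) - 461806) = 1/((1/2)*(-1/599)*(784 + 784 + 4792) - 461806) = 1/((1/2)*(-1/599)*6360 - 461806) = 1/(-3180/599 - 461806) = 1/(-276624974/599) = -599/276624974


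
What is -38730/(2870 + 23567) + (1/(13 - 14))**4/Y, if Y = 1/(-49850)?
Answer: -1317923180/26437 ≈ -49851.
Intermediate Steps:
Y = -1/49850 ≈ -2.0060e-5
-38730/(2870 + 23567) + (1/(13 - 14))**4/Y = -38730/(2870 + 23567) + (1/(13 - 14))**4/(-1/49850) = -38730/26437 + (1/(-1))**4*(-49850) = -38730*1/26437 + (-1)**4*(-49850) = -38730/26437 + 1*(-49850) = -38730/26437 - 49850 = -1317923180/26437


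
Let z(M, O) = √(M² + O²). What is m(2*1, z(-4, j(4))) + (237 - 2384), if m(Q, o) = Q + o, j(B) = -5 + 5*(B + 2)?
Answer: -2145 + √641 ≈ -2119.7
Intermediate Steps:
j(B) = 5 + 5*B (j(B) = -5 + 5*(2 + B) = -5 + (10 + 5*B) = 5 + 5*B)
m(2*1, z(-4, j(4))) + (237 - 2384) = (2*1 + √((-4)² + (5 + 5*4)²)) + (237 - 2384) = (2 + √(16 + (5 + 20)²)) - 2147 = (2 + √(16 + 25²)) - 2147 = (2 + √(16 + 625)) - 2147 = (2 + √641) - 2147 = -2145 + √641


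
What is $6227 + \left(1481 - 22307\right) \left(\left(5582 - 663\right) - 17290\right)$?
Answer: $257644673$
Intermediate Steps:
$6227 + \left(1481 - 22307\right) \left(\left(5582 - 663\right) - 17290\right) = 6227 - 20826 \left(\left(5582 - 663\right) - 17290\right) = 6227 - 20826 \left(4919 - 17290\right) = 6227 - -257638446 = 6227 + 257638446 = 257644673$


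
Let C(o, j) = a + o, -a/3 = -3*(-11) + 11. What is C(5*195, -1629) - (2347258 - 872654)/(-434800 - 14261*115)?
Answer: 1750543649/2074815 ≈ 843.71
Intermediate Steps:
a = -132 (a = -3*(-3*(-11) + 11) = -3*(33 + 11) = -3*44 = -132)
C(o, j) = -132 + o
C(5*195, -1629) - (2347258 - 872654)/(-434800 - 14261*115) = (-132 + 5*195) - (2347258 - 872654)/(-434800 - 14261*115) = (-132 + 975) - 1474604/(-434800 - 1640015) = 843 - 1474604/(-2074815) = 843 - 1474604*(-1)/2074815 = 843 - 1*(-1474604/2074815) = 843 + 1474604/2074815 = 1750543649/2074815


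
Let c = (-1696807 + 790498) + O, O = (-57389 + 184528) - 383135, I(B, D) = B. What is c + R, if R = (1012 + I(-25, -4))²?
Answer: -188136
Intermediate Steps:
R = 974169 (R = (1012 - 25)² = 987² = 974169)
O = -255996 (O = 127139 - 383135 = -255996)
c = -1162305 (c = (-1696807 + 790498) - 255996 = -906309 - 255996 = -1162305)
c + R = -1162305 + 974169 = -188136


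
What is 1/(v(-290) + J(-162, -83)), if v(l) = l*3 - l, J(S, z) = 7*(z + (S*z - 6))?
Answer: 1/92919 ≈ 1.0762e-5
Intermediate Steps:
J(S, z) = -42 + 7*z + 7*S*z (J(S, z) = 7*(z + (-6 + S*z)) = 7*(-6 + z + S*z) = -42 + 7*z + 7*S*z)
v(l) = 2*l (v(l) = 3*l - l = 2*l)
1/(v(-290) + J(-162, -83)) = 1/(2*(-290) + (-42 + 7*(-83) + 7*(-162)*(-83))) = 1/(-580 + (-42 - 581 + 94122)) = 1/(-580 + 93499) = 1/92919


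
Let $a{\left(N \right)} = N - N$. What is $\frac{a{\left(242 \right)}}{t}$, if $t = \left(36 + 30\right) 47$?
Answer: $0$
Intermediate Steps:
$t = 3102$ ($t = 66 \cdot 47 = 3102$)
$a{\left(N \right)} = 0$
$\frac{a{\left(242 \right)}}{t} = \frac{0}{3102} = 0 \cdot \frac{1}{3102} = 0$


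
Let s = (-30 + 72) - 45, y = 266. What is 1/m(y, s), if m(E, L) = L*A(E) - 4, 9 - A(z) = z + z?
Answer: 1/1565 ≈ 0.00063898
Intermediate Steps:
A(z) = 9 - 2*z (A(z) = 9 - (z + z) = 9 - 2*z)
s = -3 (s = 42 - 45 = -3)
m(E, L) = -4 + L*(9 - 2*E) (m(E, L) = L*(9 - 2*E) - 4 = -4 + L*(9 - 2*E))
1/m(y, s) = 1/(-4 - 1*(-3)*(-9 + 2*266)) = 1/(-4 - 1*(-3)*(-9 + 532)) = 1/(-4 - 1*(-3)*523) = 1/(-4 + 1569) = 1/1565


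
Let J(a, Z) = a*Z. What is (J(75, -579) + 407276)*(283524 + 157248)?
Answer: 160375332972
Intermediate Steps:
J(a, Z) = Z*a
(J(75, -579) + 407276)*(283524 + 157248) = (-579*75 + 407276)*(283524 + 157248) = (-43425 + 407276)*440772 = 363851*440772 = 160375332972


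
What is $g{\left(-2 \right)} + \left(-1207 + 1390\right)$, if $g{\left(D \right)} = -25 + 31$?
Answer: $189$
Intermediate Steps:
$g{\left(D \right)} = 6$
$g{\left(-2 \right)} + \left(-1207 + 1390\right) = 6 + \left(-1207 + 1390\right) = 6 + 183 = 189$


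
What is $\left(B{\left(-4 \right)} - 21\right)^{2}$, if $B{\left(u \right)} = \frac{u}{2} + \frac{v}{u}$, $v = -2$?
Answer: $\frac{2025}{4} \approx 506.25$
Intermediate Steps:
$B{\left(u \right)} = \frac{u}{2} - \frac{2}{u}$
$\left(B{\left(-4 \right)} - 21\right)^{2} = \left(\left(\frac{1}{2} \left(-4\right) - \frac{2}{-4}\right) - 21\right)^{2} = \left(\left(-2 - - \frac{1}{2}\right) - 21\right)^{2} = \left(\left(-2 + \frac{1}{2}\right) - 21\right)^{2} = \left(- \frac{3}{2} - 21\right)^{2} = \left(- \frac{45}{2}\right)^{2} = \frac{2025}{4}$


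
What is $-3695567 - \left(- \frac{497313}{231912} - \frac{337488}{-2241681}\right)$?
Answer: $- \frac{71156423953000101}{19254545336} \approx -3.6956 \cdot 10^{6}$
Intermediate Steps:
$-3695567 - \left(- \frac{497313}{231912} - \frac{337488}{-2241681}\right) = -3695567 - \left(\left(-497313\right) \frac{1}{231912} - - \frac{112496}{747227}\right) = -3695567 - \left(- \frac{55257}{25768} + \frac{112496}{747227}\right) = -3695567 - - \frac{38390725411}{19254545336} = -3695567 + \frac{38390725411}{19254545336} = - \frac{71156423953000101}{19254545336}$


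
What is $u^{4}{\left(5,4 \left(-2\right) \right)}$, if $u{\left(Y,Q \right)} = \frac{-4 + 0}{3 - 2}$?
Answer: $256$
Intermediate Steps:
$u{\left(Y,Q \right)} = -4$ ($u{\left(Y,Q \right)} = - \frac{4}{1} = \left(-4\right) 1 = -4$)
$u^{4}{\left(5,4 \left(-2\right) \right)} = \left(-4\right)^{4} = 256$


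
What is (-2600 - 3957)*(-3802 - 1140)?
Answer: 32404694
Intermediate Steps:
(-2600 - 3957)*(-3802 - 1140) = -6557*(-4942) = 32404694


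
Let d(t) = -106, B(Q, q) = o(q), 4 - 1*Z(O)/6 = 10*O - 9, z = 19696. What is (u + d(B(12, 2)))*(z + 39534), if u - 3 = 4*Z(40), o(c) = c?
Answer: -556228930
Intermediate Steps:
Z(O) = 78 - 60*O (Z(O) = 24 - 6*(10*O - 9) = 24 - 6*(-9 + 10*O) = 24 + (54 - 60*O) = 78 - 60*O)
B(Q, q) = q
u = -9285 (u = 3 + 4*(78 - 60*40) = 3 + 4*(78 - 2400) = 3 + 4*(-2322) = 3 - 9288 = -9285)
(u + d(B(12, 2)))*(z + 39534) = (-9285 - 106)*(19696 + 39534) = -9391*59230 = -556228930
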